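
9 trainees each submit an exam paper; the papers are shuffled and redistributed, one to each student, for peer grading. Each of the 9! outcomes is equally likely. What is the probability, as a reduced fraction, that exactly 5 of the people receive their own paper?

1/320

Favorable outcomes: C(9,5)·!4 = 126·9 = 1134.
Total outcomes: 9! = 362880.
Probability = 1134/362880 = 1/320.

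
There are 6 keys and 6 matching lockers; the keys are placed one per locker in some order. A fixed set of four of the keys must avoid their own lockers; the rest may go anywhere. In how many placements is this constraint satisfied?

362

Inclusion-exclusion on the 4 forbidden self-matches:
Σ_{j=0}^{4} (-1)^j C(4,j)(6-j)!
= C(4,0)·6! - C(4,1)·5! + C(4,2)·4! - C(4,3)·3! + C(4,4)·2!
= 720 - 480 + 144 - 24 + 2
= 362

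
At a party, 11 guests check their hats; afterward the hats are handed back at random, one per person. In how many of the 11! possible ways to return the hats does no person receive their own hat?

!11 = 11! · Σ_{k=0}^{11} (-1)^k/k!
= 11! - 11!/1! + 11!/2! - 11!/3! + 11!/4! - 11!/5! + 11!/6! - 11!/7! + 11!/8! - 11!/9! + 11!/10! - 11!/11!
= 39916800 - 39916800 + 19958400 - 6652800 + 1663200 - 332640 + 55440 - 7920 + 990 - 110 + 11 - 1
= 14684570

14684570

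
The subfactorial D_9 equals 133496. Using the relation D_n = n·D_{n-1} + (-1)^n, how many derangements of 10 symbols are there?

1334961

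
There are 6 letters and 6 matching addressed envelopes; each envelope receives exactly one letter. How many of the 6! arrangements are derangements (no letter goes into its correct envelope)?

265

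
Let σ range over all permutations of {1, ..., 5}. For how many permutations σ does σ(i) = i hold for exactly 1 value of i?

45

Choose which one of the 5 is fixed: C(5,1) = 5.
The other 4 form a derangement: !4 = 9.
Total: 5 × 9 = 45.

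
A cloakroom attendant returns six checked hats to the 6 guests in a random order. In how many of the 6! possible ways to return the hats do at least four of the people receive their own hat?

Sum C(6,i)·!(6-i) for i = 4..6:
  i=4: C(6,4)·!2 = 15·1 = 15
  i=5: C(6,5)·!1 = 6·0 = 0
  i=6: C(6,6)·!0 = 1·1 = 1
Total = 16.

16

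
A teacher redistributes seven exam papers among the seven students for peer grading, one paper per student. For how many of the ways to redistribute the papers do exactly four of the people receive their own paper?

Choose which 4 of the 7 are fixed: C(7,4) = 35.
The remaining 3 must be deranged: !3 = 2.
Total: 35 × 2 = 70.

70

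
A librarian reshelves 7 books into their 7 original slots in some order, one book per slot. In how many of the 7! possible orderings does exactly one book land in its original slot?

Pick the single fixed position: C(7,1) = 7 ways.
The other 6 form a derangement: !6 = 265.
Total: 7 × 265 = 1855.

1855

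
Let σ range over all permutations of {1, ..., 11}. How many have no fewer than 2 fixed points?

# with exactly i fixed is C(11,i)·!(11-i); sum over i=2..11:
  i=2: C(11,2)·!9 = 55·133496 = 7342280
  i=3: C(11,3)·!8 = 165·14833 = 2447445
  i=4: C(11,4)·!7 = 330·1854 = 611820
  i=5: C(11,5)·!6 = 462·265 = 122430
  i=6: C(11,6)·!5 = 462·44 = 20328
  i=7: C(11,7)·!4 = 330·9 = 2970
  i=8: C(11,8)·!3 = 165·2 = 330
  i=9: C(11,9)·!2 = 55·1 = 55
  i=10: C(11,10)·!1 = 11·0 = 0
  i=11: C(11,11)·!0 = 1·1 = 1
Total = 10547659.

10547659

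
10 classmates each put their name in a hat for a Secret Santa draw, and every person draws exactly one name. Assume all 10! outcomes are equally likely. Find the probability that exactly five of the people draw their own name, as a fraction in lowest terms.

11/3600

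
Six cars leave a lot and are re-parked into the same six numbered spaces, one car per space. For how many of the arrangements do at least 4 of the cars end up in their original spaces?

# with exactly i fixed is C(6,i)·!(6-i); sum over i=4..6:
  i=4: C(6,4)·!2 = 15·1 = 15
  i=5: C(6,5)·!1 = 6·0 = 0
  i=6: C(6,6)·!0 = 1·1 = 1
Total = 16.

16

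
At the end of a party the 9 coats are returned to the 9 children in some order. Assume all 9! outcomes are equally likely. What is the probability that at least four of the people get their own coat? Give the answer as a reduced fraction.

6883/362880

Favorable outcomes: Σ_{i≥4} C(9,i)·!(9-i) = 126·44 + 126·9 + 84·2 + 36·1 + 9·0 + 1·1 = 6883.
Total outcomes: 9! = 362880.
Probability = 6883/362880 = 6883/362880.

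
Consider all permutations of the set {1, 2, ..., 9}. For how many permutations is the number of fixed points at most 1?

266993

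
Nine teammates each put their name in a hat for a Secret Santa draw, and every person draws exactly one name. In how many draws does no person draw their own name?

133496

!9 = 9! · Σ_{k=0}^{9} (-1)^k/k!
= 9! - 9!/1! + 9!/2! - 9!/3! + 9!/4! - 9!/5! + 9!/6! - 9!/7! + 9!/8! - 9!/9!
= 362880 - 362880 + 181440 - 60480 + 15120 - 3024 + 504 - 72 + 9 - 1
= 133496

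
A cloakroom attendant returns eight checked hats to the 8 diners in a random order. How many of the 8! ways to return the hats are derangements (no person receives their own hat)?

14833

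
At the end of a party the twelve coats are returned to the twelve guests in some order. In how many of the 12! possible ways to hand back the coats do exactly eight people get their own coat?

4455

Choose which 8 of the 12 are fixed: C(12,8) = 495.
The other 4 form a derangement: !4 = 9.
Total: 495 × 9 = 4455.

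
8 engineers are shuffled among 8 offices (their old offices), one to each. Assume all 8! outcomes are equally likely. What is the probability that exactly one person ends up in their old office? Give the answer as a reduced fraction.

103/280

Favorable outcomes: C(8,1)·!7 = 8·1854 = 14832.
Total outcomes: 8! = 40320.
Probability = 14832/40320 = 103/280.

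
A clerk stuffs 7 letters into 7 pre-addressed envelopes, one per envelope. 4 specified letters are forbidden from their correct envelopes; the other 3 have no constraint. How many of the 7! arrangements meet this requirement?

2790

Inclusion-exclusion on the 4 forbidden self-matches:
Σ_{j=0}^{4} (-1)^j C(4,j)(7-j)!
= C(4,0)·7! - C(4,1)·6! + C(4,2)·5! - C(4,3)·4! + C(4,4)·3!
= 5040 - 2880 + 720 - 96 + 6
= 2790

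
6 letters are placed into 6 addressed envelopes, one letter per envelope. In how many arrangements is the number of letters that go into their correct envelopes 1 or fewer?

# with exactly i fixed is C(6,i)·!(6-i); sum over i=0..1:
  i=0: C(6,0)·!6 = 1·265 = 265
  i=1: C(6,1)·!5 = 6·44 = 264
Total = 529.

529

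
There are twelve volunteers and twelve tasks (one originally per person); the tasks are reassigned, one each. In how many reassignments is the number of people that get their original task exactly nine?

440

Pick the 9 fixed positions: C(12,9) = 220 ways.
The other 3 form a derangement: !3 = 2.
Total: 220 × 2 = 440.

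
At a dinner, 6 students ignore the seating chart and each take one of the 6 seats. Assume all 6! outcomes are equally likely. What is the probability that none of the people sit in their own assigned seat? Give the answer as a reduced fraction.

53/144

Favorable outcomes: !6 = 265.
Total outcomes: 6! = 720.
Probability = 265/720 = 53/144.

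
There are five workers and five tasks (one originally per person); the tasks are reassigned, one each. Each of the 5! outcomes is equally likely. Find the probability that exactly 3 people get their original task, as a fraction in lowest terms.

Favorable outcomes: C(5,3)·!2 = 10·1 = 10.
Total outcomes: 5! = 120.
Probability = 10/120 = 1/12.

1/12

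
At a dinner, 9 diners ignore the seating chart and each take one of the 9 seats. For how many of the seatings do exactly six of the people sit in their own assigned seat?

Pick the 6 fixed positions: C(9,6) = 84 ways.
The remaining 3 must be deranged: !3 = 2.
Total: 84 × 2 = 168.

168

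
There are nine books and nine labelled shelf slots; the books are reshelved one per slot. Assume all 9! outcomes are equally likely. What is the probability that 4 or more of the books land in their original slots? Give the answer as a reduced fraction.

6883/362880

Favorable outcomes: Σ_{i≥4} C(9,i)·!(9-i) = 126·44 + 126·9 + 84·2 + 36·1 + 9·0 + 1·1 = 6883.
Total outcomes: 9! = 362880.
Probability = 6883/362880 = 6883/362880.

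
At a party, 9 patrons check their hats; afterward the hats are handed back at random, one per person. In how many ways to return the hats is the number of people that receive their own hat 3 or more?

29143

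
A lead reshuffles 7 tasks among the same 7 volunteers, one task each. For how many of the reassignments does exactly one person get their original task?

1855

Choose which one of the 7 is fixed: C(7,1) = 7.
The remaining 6 must be deranged: !6 = 265.
Total: 7 × 265 = 1855.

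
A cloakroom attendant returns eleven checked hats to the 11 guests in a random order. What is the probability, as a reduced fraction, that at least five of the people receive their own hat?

Favorable outcomes: Σ_{i≥5} C(11,i)·!(11-i) = 462·265 + 462·44 + 330·9 + 165·2 + 55·1 + 11·0 + 1·1 = 146114.
Total outcomes: 11! = 39916800.
Probability = 146114/39916800 = 73057/19958400.

73057/19958400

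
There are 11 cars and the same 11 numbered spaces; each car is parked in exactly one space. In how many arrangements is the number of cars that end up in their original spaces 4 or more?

757934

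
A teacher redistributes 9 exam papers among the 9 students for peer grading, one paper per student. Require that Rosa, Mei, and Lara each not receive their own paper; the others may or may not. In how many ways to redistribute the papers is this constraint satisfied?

256320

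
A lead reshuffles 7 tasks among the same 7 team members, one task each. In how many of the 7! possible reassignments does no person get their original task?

1854

The number of derangements of 7 is !7 = Σ_{k=0}^{7} (-1)^k·7!/k!
= 7! - 7!/1! + 7!/2! - 7!/3! + 7!/4! - 7!/5! + 7!/6! - 7!/7!
= 5040 - 5040 + 2520 - 840 + 210 - 42 + 7 - 1
= 1854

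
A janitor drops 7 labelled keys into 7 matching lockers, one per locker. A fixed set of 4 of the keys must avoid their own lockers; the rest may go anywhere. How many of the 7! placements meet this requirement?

Let A_j be the event that the j-th constrained one is fixed. By inclusion-exclusion over the 4 events:
Σ_{j=0}^{4} (-1)^j C(4,j)(7-j)!
= C(4,0)·7! - C(4,1)·6! + C(4,2)·5! - C(4,3)·4! + C(4,4)·3!
= 5040 - 2880 + 720 - 96 + 6
= 2790

2790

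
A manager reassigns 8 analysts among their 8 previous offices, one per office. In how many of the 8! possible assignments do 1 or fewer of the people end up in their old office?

29665

Sum C(8,i)·!(8-i) for i = 0..1:
  i=0: C(8,0)·!8 = 1·14833 = 14833
  i=1: C(8,1)·!7 = 8·1854 = 14832
Total = 29665.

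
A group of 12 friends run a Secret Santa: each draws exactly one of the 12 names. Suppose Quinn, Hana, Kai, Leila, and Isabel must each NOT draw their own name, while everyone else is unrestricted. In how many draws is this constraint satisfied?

312273360

Let A_j be the event that the j-th constrained one is fixed. By inclusion-exclusion over the 5 events:
Σ_{j=0}^{5} (-1)^j C(5,j)(12-j)!
= C(5,0)·12! - C(5,1)·11! + C(5,2)·10! - C(5,3)·9! + C(5,4)·8! - C(5,5)·7!
= 479001600 - 199584000 + 36288000 - 3628800 + 201600 - 5040
= 312273360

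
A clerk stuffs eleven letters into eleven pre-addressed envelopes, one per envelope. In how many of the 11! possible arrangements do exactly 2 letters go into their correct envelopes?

Pick the 2 fixed positions: C(11,2) = 55 ways.
The other 9 form a derangement: !9 = 133496.
Total: 55 × 133496 = 7342280.

7342280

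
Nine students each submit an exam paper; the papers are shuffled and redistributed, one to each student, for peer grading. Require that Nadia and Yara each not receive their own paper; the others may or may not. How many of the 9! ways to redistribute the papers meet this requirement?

Let A_j be the event that the j-th constrained one is fixed. By inclusion-exclusion over the 2 events:
Σ_{j=0}^{2} (-1)^j C(2,j)(9-j)!
= C(2,0)·9! - C(2,1)·8! + C(2,2)·7!
= 362880 - 80640 + 5040
= 287280

287280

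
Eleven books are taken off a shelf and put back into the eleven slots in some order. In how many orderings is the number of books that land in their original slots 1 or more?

Sum C(11,i)·!(11-i) for i = 1..11:
  i=1: C(11,1)·!10 = 11·1334961 = 14684571
  i=2: C(11,2)·!9 = 55·133496 = 7342280
  i=3: C(11,3)·!8 = 165·14833 = 2447445
  i=4: C(11,4)·!7 = 330·1854 = 611820
  i=5: C(11,5)·!6 = 462·265 = 122430
  i=6: C(11,6)·!5 = 462·44 = 20328
  i=7: C(11,7)·!4 = 330·9 = 2970
  i=8: C(11,8)·!3 = 165·2 = 330
  i=9: C(11,9)·!2 = 55·1 = 55
  i=10: C(11,10)·!1 = 11·0 = 0
  i=11: C(11,11)·!0 = 1·1 = 1
Total = 25232230.

25232230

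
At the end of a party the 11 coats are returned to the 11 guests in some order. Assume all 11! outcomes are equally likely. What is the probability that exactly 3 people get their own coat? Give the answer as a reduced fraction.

2119/34560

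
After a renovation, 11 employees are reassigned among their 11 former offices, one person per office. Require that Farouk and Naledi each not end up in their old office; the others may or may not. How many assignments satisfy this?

Inclusion-exclusion on the 2 forbidden self-matches:
Σ_{j=0}^{2} (-1)^j C(2,j)(11-j)!
= C(2,0)·11! - C(2,1)·10! + C(2,2)·9!
= 39916800 - 7257600 + 362880
= 33022080

33022080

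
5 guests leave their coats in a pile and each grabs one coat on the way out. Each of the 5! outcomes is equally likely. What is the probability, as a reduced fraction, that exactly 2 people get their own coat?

Favorable outcomes: C(5,2)·!3 = 10·2 = 20.
Total outcomes: 5! = 120.
Probability = 20/120 = 1/6.

1/6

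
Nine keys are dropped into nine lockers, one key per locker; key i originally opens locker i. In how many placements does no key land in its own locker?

133496

By inclusion-exclusion, !9 = Σ (-1)^k · 9!/k! for k=0..9
= 9! - 9!/1! + 9!/2! - 9!/3! + 9!/4! - 9!/5! + 9!/6! - 9!/7! + 9!/8! - 9!/9!
= 362880 - 362880 + 181440 - 60480 + 15120 - 3024 + 504 - 72 + 9 - 1
= 133496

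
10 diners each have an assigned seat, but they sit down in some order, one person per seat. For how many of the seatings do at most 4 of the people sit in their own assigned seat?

3615536

# with exactly i fixed is C(10,i)·!(10-i); sum over i=0..4:
  i=0: C(10,0)·!10 = 1·1334961 = 1334961
  i=1: C(10,1)·!9 = 10·133496 = 1334960
  i=2: C(10,2)·!8 = 45·14833 = 667485
  i=3: C(10,3)·!7 = 120·1854 = 222480
  i=4: C(10,4)·!6 = 210·265 = 55650
Total = 3615536.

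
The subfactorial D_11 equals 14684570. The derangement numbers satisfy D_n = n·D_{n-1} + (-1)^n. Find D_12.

D_12 = 12·14684570 + 1 = 176214841.

176214841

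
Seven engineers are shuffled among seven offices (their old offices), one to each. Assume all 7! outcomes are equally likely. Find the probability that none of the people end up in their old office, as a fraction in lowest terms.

103/280

Favorable outcomes: !7 = 1854.
Total outcomes: 7! = 5040.
Probability = 1854/5040 = 103/280.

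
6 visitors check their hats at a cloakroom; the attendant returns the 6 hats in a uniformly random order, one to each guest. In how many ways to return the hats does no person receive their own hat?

265

The number of derangements of 6 is !6 = Σ_{k=0}^{6} (-1)^k·6!/k!
= 6! - 6!/1! + 6!/2! - 6!/3! + 6!/4! - 6!/5! + 6!/6!
= 720 - 720 + 360 - 120 + 30 - 6 + 1
= 265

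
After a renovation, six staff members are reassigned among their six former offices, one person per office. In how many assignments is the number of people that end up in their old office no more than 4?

# with exactly i fixed is C(6,i)·!(6-i); sum over i=0..4:
  i=0: C(6,0)·!6 = 1·265 = 265
  i=1: C(6,1)·!5 = 6·44 = 264
  i=2: C(6,2)·!4 = 15·9 = 135
  i=3: C(6,3)·!3 = 20·2 = 40
  i=4: C(6,4)·!2 = 15·1 = 15
Total = 719.

719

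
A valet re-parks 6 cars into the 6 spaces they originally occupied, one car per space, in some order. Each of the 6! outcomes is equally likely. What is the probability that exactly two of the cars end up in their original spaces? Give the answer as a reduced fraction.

3/16

Favorable outcomes: C(6,2)·!4 = 15·9 = 135.
Total outcomes: 6! = 720.
Probability = 135/720 = 3/16.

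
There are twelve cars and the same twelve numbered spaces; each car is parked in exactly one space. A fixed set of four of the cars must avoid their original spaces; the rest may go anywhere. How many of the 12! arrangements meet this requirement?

339696000

Inclusion-exclusion on the 4 forbidden self-matches:
Σ_{j=0}^{4} (-1)^j C(4,j)(12-j)!
= C(4,0)·12! - C(4,1)·11! + C(4,2)·10! - C(4,3)·9! + C(4,4)·8!
= 479001600 - 159667200 + 21772800 - 1451520 + 40320
= 339696000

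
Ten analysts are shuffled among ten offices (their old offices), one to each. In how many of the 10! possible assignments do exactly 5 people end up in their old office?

11088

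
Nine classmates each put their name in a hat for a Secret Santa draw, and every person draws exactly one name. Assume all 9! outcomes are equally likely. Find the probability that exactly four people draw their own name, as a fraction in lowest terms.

11/720

Favorable outcomes: C(9,4)·!5 = 126·44 = 5544.
Total outcomes: 9! = 362880.
Probability = 5544/362880 = 11/720.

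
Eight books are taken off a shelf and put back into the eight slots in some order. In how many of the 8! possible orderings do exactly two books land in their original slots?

Pick the 2 fixed positions: C(8,2) = 28 ways.
The remaining 6 must be deranged: !6 = 265.
Total: 28 × 265 = 7420.

7420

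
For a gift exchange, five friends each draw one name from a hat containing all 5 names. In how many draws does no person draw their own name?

Use !n = (n-1)(!(n-1) + !(n-2)).
!5 = 4·(9 + 2) = 4·11 = 44

44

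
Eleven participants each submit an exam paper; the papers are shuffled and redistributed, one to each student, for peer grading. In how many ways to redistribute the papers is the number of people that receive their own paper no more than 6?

39913444

Sum C(11,i)·!(11-i) for i = 0..6:
  i=0: C(11,0)·!11 = 1·14684570 = 14684570
  i=1: C(11,1)·!10 = 11·1334961 = 14684571
  i=2: C(11,2)·!9 = 55·133496 = 7342280
  i=3: C(11,3)·!8 = 165·14833 = 2447445
  i=4: C(11,4)·!7 = 330·1854 = 611820
  i=5: C(11,5)·!6 = 462·265 = 122430
  i=6: C(11,6)·!5 = 462·44 = 20328
Total = 39913444.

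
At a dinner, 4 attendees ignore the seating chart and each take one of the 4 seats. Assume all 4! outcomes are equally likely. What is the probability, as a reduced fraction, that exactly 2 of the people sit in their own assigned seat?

Favorable outcomes: C(4,2)·!2 = 6·1 = 6.
Total outcomes: 4! = 24.
Probability = 6/24 = 1/4.

1/4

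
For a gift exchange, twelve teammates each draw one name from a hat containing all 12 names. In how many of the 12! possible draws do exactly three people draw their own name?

Pick the 3 fixed positions: C(12,3) = 220 ways.
The other 9 form a derangement: !9 = 133496.
Total: 220 × 133496 = 29369120.

29369120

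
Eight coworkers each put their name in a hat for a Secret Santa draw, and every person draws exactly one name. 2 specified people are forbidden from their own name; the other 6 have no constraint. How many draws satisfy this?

30960

Inclusion-exclusion on the 2 forbidden self-matches:
Σ_{j=0}^{2} (-1)^j C(2,j)(8-j)!
= C(2,0)·8! - C(2,1)·7! + C(2,2)·6!
= 40320 - 10080 + 720
= 30960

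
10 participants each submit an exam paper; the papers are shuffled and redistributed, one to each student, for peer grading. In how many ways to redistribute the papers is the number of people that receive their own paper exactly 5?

11088

Pick the 5 fixed positions: C(10,5) = 252 ways.
The other 5 form a derangement: !5 = 44.
Total: 252 × 44 = 11088.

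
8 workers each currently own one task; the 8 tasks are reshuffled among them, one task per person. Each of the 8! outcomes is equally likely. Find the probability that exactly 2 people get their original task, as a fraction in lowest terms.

Favorable outcomes: C(8,2)·!6 = 28·265 = 7420.
Total outcomes: 8! = 40320.
Probability = 7420/40320 = 53/288.

53/288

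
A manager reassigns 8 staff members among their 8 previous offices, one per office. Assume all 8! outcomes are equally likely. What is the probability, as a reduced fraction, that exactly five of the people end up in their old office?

Favorable outcomes: C(8,5)·!3 = 56·2 = 112.
Total outcomes: 8! = 40320.
Probability = 112/40320 = 1/360.

1/360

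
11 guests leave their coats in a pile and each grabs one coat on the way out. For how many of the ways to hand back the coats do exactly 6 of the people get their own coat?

Pick the 6 fixed positions: C(11,6) = 462 ways.
The other 5 form a derangement: !5 = 44.
Total: 462 × 44 = 20328.

20328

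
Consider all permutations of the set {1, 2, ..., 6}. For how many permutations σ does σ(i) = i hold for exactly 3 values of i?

40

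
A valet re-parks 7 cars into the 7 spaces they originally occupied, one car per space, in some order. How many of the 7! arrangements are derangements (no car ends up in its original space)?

1854

The subfactorial !7 = [7!/e] (nearest integer).
7! = 5040, and 5040/e ≈ 1854.11, so !7 = 1854.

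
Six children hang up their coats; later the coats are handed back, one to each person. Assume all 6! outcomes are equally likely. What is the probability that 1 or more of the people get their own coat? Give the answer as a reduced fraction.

91/144

Favorable outcomes: Σ_{i≥1} C(6,i)·!(6-i) = 6·44 + 15·9 + 20·2 + 15·1 + 6·0 + 1·1 = 455.
Total outcomes: 6! = 720.
Probability = 455/720 = 91/144.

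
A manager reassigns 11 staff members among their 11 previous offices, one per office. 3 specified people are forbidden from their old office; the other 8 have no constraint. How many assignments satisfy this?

Inclusion-exclusion on the 3 forbidden self-matches:
Σ_{j=0}^{3} (-1)^j C(3,j)(11-j)!
= C(3,0)·11! - C(3,1)·10! + C(3,2)·9! - C(3,3)·8!
= 39916800 - 10886400 + 1088640 - 40320
= 30078720

30078720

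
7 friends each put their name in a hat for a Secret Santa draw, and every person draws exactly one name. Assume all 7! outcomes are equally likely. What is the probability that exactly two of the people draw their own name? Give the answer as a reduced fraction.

11/60

Favorable outcomes: C(7,2)·!5 = 21·44 = 924.
Total outcomes: 7! = 5040.
Probability = 924/5040 = 11/60.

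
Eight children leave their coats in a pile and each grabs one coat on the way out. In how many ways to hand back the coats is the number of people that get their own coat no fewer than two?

# with exactly i fixed is C(8,i)·!(8-i); sum over i=2..8:
  i=2: C(8,2)·!6 = 28·265 = 7420
  i=3: C(8,3)·!5 = 56·44 = 2464
  i=4: C(8,4)·!4 = 70·9 = 630
  i=5: C(8,5)·!3 = 56·2 = 112
  i=6: C(8,6)·!2 = 28·1 = 28
  i=7: C(8,7)·!1 = 8·0 = 0
  i=8: C(8,8)·!0 = 1·1 = 1
Total = 10655.

10655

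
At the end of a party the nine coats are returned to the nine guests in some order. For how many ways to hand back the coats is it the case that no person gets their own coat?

The number of derangements of 9 is !9 = Σ_{k=0}^{9} (-1)^k·9!/k!
= 9! - 9!/1! + 9!/2! - 9!/3! + 9!/4! - 9!/5! + 9!/6! - 9!/7! + 9!/8! - 9!/9!
= 362880 - 362880 + 181440 - 60480 + 15120 - 3024 + 504 - 72 + 9 - 1
= 133496

133496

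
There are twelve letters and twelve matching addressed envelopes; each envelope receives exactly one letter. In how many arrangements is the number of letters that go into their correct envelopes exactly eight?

Pick the 8 fixed positions: C(12,8) = 495 ways.
The remaining 4 must be deranged: !4 = 9.
Total: 495 × 9 = 4455.

4455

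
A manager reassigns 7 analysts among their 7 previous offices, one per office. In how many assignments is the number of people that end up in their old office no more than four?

5018

Sum C(7,i)·!(7-i) for i = 0..4:
  i=0: C(7,0)·!7 = 1·1854 = 1854
  i=1: C(7,1)·!6 = 7·265 = 1855
  i=2: C(7,2)·!5 = 21·44 = 924
  i=3: C(7,3)·!4 = 35·9 = 315
  i=4: C(7,4)·!3 = 35·2 = 70
Total = 5018.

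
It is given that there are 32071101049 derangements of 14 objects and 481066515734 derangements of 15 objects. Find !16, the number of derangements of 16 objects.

7697064251745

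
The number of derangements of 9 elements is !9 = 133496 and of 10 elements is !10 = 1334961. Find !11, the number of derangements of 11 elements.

14684570

!11 = (11-1)·(!10 + !9) = 10·(1334961 + 133496) = 10·1468457 = 14684570.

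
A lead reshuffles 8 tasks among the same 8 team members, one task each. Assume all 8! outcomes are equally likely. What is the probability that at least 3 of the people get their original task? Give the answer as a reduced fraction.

Favorable outcomes: Σ_{i≥3} C(8,i)·!(8-i) = 56·44 + 70·9 + 56·2 + 28·1 + 8·0 + 1·1 = 3235.
Total outcomes: 8! = 40320.
Probability = 3235/40320 = 647/8064.

647/8064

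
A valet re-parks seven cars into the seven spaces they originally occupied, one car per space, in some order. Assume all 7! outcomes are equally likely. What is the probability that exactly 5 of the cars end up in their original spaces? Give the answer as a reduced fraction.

1/240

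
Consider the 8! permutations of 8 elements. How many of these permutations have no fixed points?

14833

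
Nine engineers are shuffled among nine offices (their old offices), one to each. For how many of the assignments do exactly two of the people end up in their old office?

66744

Choose which 2 of the 9 are fixed: C(9,2) = 36.
The remaining 7 must be deranged: !7 = 1854.
Total: 36 × 1854 = 66744.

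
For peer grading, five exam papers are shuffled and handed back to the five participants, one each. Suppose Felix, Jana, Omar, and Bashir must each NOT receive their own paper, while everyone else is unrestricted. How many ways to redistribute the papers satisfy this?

Inclusion-exclusion on the 4 forbidden self-matches:
Σ_{j=0}^{4} (-1)^j C(4,j)(5-j)!
= C(4,0)·5! - C(4,1)·4! + C(4,2)·3! - C(4,3)·2! + C(4,4)·1!
= 120 - 96 + 36 - 8 + 1
= 53

53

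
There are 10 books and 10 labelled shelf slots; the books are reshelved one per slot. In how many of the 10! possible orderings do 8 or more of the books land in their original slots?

46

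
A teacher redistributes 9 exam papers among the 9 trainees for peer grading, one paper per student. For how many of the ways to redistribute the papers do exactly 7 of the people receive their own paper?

Pick the 7 fixed positions: C(9,7) = 36 ways.
The remaining 2 must be deranged: !2 = 1.
Total: 36 × 1 = 36.

36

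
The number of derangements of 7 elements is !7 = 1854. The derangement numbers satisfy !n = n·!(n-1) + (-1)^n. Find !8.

14833

!8 = 8·1854 + 1 = 14833.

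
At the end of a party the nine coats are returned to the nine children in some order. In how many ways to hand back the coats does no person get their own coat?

By inclusion-exclusion, !9 = Σ (-1)^k · 9!/k! for k=0..9
= 9! - 9!/1! + 9!/2! - 9!/3! + 9!/4! - 9!/5! + 9!/6! - 9!/7! + 9!/8! - 9!/9!
= 362880 - 362880 + 181440 - 60480 + 15120 - 3024 + 504 - 72 + 9 - 1
= 133496

133496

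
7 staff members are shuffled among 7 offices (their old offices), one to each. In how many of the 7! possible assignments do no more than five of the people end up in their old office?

Sum C(7,i)·!(7-i) for i = 0..5:
  i=0: C(7,0)·!7 = 1·1854 = 1854
  i=1: C(7,1)·!6 = 7·265 = 1855
  i=2: C(7,2)·!5 = 21·44 = 924
  i=3: C(7,3)·!4 = 35·9 = 315
  i=4: C(7,4)·!3 = 35·2 = 70
  i=5: C(7,5)·!2 = 21·1 = 21
Total = 5039.

5039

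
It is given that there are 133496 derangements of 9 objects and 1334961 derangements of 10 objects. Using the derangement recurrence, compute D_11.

14684570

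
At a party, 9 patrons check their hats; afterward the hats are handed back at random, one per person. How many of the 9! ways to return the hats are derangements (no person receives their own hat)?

133496

By inclusion-exclusion, !9 = Σ (-1)^k · 9!/k! for k=0..9
= 9! - 9!/1! + 9!/2! - 9!/3! + 9!/4! - 9!/5! + 9!/6! - 9!/7! + 9!/8! - 9!/9!
= 362880 - 362880 + 181440 - 60480 + 15120 - 3024 + 504 - 72 + 9 - 1
= 133496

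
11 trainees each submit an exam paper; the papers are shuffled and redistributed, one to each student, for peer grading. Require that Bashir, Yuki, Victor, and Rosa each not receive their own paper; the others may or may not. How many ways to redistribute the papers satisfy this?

27422640

Let A_j be the event that the j-th constrained one is fixed. By inclusion-exclusion over the 4 events:
Σ_{j=0}^{4} (-1)^j C(4,j)(11-j)!
= C(4,0)·11! - C(4,1)·10! + C(4,2)·9! - C(4,3)·8! + C(4,4)·7!
= 39916800 - 14515200 + 2177280 - 161280 + 5040
= 27422640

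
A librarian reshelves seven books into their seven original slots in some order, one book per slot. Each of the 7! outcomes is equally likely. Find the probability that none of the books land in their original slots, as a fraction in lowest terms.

Favorable outcomes: !7 = 1854.
Total outcomes: 7! = 5040.
Probability = 1854/5040 = 103/280.

103/280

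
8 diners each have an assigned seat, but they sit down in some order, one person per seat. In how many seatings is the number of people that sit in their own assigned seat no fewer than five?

# with exactly i fixed is C(8,i)·!(8-i); sum over i=5..8:
  i=5: C(8,5)·!3 = 56·2 = 112
  i=6: C(8,6)·!2 = 28·1 = 28
  i=7: C(8,7)·!1 = 8·0 = 0
  i=8: C(8,8)·!0 = 1·1 = 1
Total = 141.

141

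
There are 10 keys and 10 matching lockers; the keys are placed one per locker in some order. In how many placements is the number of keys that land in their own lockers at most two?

Sum C(10,i)·!(10-i) for i = 0..2:
  i=0: C(10,0)·!10 = 1·1334961 = 1334961
  i=1: C(10,1)·!9 = 10·133496 = 1334960
  i=2: C(10,2)·!8 = 45·14833 = 667485
Total = 3337406.

3337406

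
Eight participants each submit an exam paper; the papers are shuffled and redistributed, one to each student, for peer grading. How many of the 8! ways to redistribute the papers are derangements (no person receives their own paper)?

14833

The subfactorial !8 = [8!/e] (nearest integer).
8! = 40320, and 40320/e ≈ 14832.90, so !8 = 14833.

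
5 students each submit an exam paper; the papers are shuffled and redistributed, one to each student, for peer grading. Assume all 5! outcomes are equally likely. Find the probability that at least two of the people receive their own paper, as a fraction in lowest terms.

Favorable outcomes: Σ_{i≥2} C(5,i)·!(5-i) = 10·2 + 10·1 + 5·0 + 1·1 = 31.
Total outcomes: 5! = 120.
Probability = 31/120 = 31/120.

31/120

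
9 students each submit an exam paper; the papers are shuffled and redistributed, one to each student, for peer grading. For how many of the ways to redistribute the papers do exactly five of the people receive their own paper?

1134

Choose which 5 of the 9 are fixed: C(9,5) = 126.
The remaining 4 must be deranged: !4 = 9.
Total: 126 × 9 = 1134.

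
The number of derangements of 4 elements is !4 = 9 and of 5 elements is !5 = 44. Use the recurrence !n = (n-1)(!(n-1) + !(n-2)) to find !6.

!6 = (6-1)·(!5 + !4) = 5·(44 + 9) = 5·53 = 265.

265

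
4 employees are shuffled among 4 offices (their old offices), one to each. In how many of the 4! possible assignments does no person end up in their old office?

9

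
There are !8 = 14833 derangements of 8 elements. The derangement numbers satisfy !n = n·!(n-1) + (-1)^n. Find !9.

!9 = 9·14833 - 1 = 133496.

133496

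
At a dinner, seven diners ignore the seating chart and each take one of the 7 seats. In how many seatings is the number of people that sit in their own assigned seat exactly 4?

Pick the 4 fixed positions: C(7,4) = 35 ways.
The remaining 3 must be deranged: !3 = 2.
Total: 35 × 2 = 70.

70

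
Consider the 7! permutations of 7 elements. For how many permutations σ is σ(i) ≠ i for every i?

1854

The subfactorial !7 = [7!/e] (nearest integer).
7! = 5040, and 5040/e ≈ 1854.11, so !7 = 1854.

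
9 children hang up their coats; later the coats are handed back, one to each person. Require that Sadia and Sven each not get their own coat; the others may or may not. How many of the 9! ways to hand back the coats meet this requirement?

287280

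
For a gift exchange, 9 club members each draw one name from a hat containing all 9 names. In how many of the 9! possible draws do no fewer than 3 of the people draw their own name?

# with exactly i fixed is C(9,i)·!(9-i); sum over i=3..9:
  i=3: C(9,3)·!6 = 84·265 = 22260
  i=4: C(9,4)·!5 = 126·44 = 5544
  i=5: C(9,5)·!4 = 126·9 = 1134
  i=6: C(9,6)·!3 = 84·2 = 168
  i=7: C(9,7)·!2 = 36·1 = 36
  i=8: C(9,8)·!1 = 9·0 = 0
  i=9: C(9,9)·!0 = 1·1 = 1
Total = 29143.

29143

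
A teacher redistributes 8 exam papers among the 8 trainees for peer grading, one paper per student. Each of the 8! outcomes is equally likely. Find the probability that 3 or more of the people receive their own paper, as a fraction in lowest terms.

647/8064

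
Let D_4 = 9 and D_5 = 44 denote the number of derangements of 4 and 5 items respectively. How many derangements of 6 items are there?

265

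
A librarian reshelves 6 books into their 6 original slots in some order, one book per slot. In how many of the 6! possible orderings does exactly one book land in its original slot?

Pick the single fixed position: C(6,1) = 6 ways.
The other 5 form a derangement: !5 = 44.
Total: 6 × 44 = 264.

264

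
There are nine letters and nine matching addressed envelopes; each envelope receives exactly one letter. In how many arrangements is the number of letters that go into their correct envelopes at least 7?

Sum C(9,i)·!(9-i) for i = 7..9:
  i=7: C(9,7)·!2 = 36·1 = 36
  i=8: C(9,8)·!1 = 9·0 = 0
  i=9: C(9,9)·!0 = 1·1 = 1
Total = 37.

37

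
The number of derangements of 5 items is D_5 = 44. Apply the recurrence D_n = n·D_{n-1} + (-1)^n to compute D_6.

265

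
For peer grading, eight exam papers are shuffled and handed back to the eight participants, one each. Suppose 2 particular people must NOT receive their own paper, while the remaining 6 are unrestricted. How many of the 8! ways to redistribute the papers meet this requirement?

30960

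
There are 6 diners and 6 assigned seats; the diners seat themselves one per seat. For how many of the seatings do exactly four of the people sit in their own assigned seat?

15

Choose which 4 of the 6 are fixed: C(6,4) = 15.
The other 2 form a derangement: !2 = 1.
Total: 15 × 1 = 15.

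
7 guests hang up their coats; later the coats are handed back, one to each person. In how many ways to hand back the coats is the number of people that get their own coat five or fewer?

# with exactly i fixed is C(7,i)·!(7-i); sum over i=0..5:
  i=0: C(7,0)·!7 = 1·1854 = 1854
  i=1: C(7,1)·!6 = 7·265 = 1855
  i=2: C(7,2)·!5 = 21·44 = 924
  i=3: C(7,3)·!4 = 35·9 = 315
  i=4: C(7,4)·!3 = 35·2 = 70
  i=5: C(7,5)·!2 = 21·1 = 21
Total = 5039.

5039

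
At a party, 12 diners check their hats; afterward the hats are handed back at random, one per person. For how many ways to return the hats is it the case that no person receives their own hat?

176214841

Use !n = n·!(n-1) + (-1)^n.
!12 = 12·14684570 + 1 = 176214841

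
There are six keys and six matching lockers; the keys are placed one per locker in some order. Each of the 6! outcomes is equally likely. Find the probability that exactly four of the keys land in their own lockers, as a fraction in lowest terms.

Favorable outcomes: C(6,4)·!2 = 15·1 = 15.
Total outcomes: 6! = 720.
Probability = 15/720 = 1/48.

1/48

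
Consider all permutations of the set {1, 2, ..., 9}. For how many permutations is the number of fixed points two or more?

Sum C(9,i)·!(9-i) for i = 2..9:
  i=2: C(9,2)·!7 = 36·1854 = 66744
  i=3: C(9,3)·!6 = 84·265 = 22260
  i=4: C(9,4)·!5 = 126·44 = 5544
  i=5: C(9,5)·!4 = 126·9 = 1134
  i=6: C(9,6)·!3 = 84·2 = 168
  i=7: C(9,7)·!2 = 36·1 = 36
  i=8: C(9,8)·!1 = 9·0 = 0
  i=9: C(9,9)·!0 = 1·1 = 1
Total = 95887.

95887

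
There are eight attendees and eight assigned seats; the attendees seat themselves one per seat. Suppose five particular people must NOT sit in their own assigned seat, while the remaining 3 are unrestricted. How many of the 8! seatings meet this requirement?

21234

Inclusion-exclusion on the 5 forbidden self-matches:
Σ_{j=0}^{5} (-1)^j C(5,j)(8-j)!
= C(5,0)·8! - C(5,1)·7! + C(5,2)·6! - C(5,3)·5! + C(5,4)·4! - C(5,5)·3!
= 40320 - 25200 + 7200 - 1200 + 120 - 6
= 21234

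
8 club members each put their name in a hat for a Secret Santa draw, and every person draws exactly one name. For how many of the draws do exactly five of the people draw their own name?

112

Pick the 5 fixed positions: C(8,5) = 56 ways.
The other 3 form a derangement: !3 = 2.
Total: 56 × 2 = 112.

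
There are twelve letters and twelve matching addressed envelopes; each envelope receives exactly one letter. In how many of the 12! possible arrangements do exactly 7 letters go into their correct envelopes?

34848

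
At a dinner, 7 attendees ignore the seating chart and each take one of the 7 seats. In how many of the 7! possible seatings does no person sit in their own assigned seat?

1854

!7 is the nearest integer to 7!/e.
7! = 5040, and 5040/e ≈ 1854.11, so !7 = 1854.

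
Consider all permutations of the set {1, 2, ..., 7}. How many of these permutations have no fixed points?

The subfactorial !7 = [7!/e] (nearest integer).
7! = 5040, and 5040/e ≈ 1854.11, so !7 = 1854.

1854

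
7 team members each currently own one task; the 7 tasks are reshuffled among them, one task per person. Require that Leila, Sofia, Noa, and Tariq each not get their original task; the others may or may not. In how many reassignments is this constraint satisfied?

Inclusion-exclusion on the 4 forbidden self-matches:
Σ_{j=0}^{4} (-1)^j C(4,j)(7-j)!
= C(4,0)·7! - C(4,1)·6! + C(4,2)·5! - C(4,3)·4! + C(4,4)·3!
= 5040 - 2880 + 720 - 96 + 6
= 2790

2790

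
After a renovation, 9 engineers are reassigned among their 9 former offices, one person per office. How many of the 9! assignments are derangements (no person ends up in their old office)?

133496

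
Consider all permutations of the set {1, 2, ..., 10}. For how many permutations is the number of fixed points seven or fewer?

# with exactly i fixed is C(10,i)·!(10-i); sum over i=0..7:
  i=0: C(10,0)·!10 = 1·1334961 = 1334961
  i=1: C(10,1)·!9 = 10·133496 = 1334960
  i=2: C(10,2)·!8 = 45·14833 = 667485
  i=3: C(10,3)·!7 = 120·1854 = 222480
  i=4: C(10,4)·!6 = 210·265 = 55650
  i=5: C(10,5)·!5 = 252·44 = 11088
  i=6: C(10,6)·!4 = 210·9 = 1890
  i=7: C(10,7)·!3 = 120·2 = 240
Total = 3628754.

3628754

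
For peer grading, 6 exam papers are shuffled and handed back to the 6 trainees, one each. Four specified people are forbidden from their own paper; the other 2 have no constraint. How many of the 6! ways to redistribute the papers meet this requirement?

Let A_j be the event that the j-th constrained one is fixed. By inclusion-exclusion over the 4 events:
Σ_{j=0}^{4} (-1)^j C(4,j)(6-j)!
= C(4,0)·6! - C(4,1)·5! + C(4,2)·4! - C(4,3)·3! + C(4,4)·2!
= 720 - 480 + 144 - 24 + 2
= 362

362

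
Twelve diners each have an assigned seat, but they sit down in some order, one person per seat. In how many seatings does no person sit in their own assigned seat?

176214841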